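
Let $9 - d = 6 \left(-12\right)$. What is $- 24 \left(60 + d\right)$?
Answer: $-3384$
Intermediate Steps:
$d = 81$ ($d = 9 - 6 \left(-12\right) = 9 - -72 = 9 + 72 = 81$)
$- 24 \left(60 + d\right) = - 24 \left(60 + 81\right) = \left(-24\right) 141 = -3384$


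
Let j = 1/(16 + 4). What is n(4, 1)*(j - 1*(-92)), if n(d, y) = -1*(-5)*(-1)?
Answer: -1841/4 ≈ -460.25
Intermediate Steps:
n(d, y) = -5 (n(d, y) = 5*(-1) = -5)
j = 1/20 ≈ 0.050000
n(4, 1)*(j - 1*(-92)) = -5*(1/20 - 1*(-92)) = -5*(1/20 + 92) = -5*1841/20 = -1841/4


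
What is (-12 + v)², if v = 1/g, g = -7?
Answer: 7225/49 ≈ 147.45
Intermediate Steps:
v = -⅐ (v = 1/(-7) = -⅐ ≈ -0.14286)
(-12 + v)² = (-12 - ⅐)² = (-85/7)² = 7225/49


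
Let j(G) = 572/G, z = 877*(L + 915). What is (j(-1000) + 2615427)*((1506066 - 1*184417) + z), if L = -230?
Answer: 628485009078579/125 ≈ 5.0279e+12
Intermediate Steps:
z = 600745 (z = 877*(-230 + 915) = 877*685 = 600745)
(j(-1000) + 2615427)*((1506066 - 1*184417) + z) = (572/(-1000) + 2615427)*((1506066 - 1*184417) + 600745) = (572*(-1/1000) + 2615427)*((1506066 - 184417) + 600745) = (-143/250 + 2615427)*(1321649 + 600745) = (653856607/250)*1922394 = 628485009078579/125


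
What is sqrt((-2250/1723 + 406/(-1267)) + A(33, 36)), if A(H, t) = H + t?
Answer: sqrt(6552666699269)/311863 ≈ 8.2081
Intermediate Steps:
sqrt((-2250/1723 + 406/(-1267)) + A(33, 36)) = sqrt((-2250/1723 + 406/(-1267)) + (33 + 36)) = sqrt((-2250*1/1723 + 406*(-1/1267)) + 69) = sqrt((-2250/1723 - 58/181) + 69) = sqrt(-507184/311863 + 69) = sqrt(21011363/311863) = sqrt(6552666699269)/311863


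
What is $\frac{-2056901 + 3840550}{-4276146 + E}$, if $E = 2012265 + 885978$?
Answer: $- \frac{1783649}{1377903} \approx -1.2945$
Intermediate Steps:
$E = 2898243$
$\frac{-2056901 + 3840550}{-4276146 + E} = \frac{-2056901 + 3840550}{-4276146 + 2898243} = \frac{1783649}{-1377903} = 1783649 \left(- \frac{1}{1377903}\right) = - \frac{1783649}{1377903}$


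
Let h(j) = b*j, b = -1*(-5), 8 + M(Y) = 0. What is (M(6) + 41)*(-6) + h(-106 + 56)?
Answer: -448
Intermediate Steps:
M(Y) = -8 (M(Y) = -8 + 0 = -8)
b = 5
h(j) = 5*j
(M(6) + 41)*(-6) + h(-106 + 56) = (-8 + 41)*(-6) + 5*(-106 + 56) = 33*(-6) + 5*(-50) = -198 - 250 = -448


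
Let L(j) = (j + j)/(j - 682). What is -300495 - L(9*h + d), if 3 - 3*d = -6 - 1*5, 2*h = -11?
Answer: -1310459233/4361 ≈ -3.0050e+5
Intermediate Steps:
h = -11/2 (h = (1/2)*(-11) = -11/2 ≈ -5.5000)
d = 14/3 (d = 1 - (-6 - 1*5)/3 = 1 - (-6 - 5)/3 = 1 - 1/3*(-11) = 1 + 11/3 = 14/3 ≈ 4.6667)
L(j) = 2*j/(-682 + j) (L(j) = (2*j)/(-682 + j) = 2*j/(-682 + j))
-300495 - L(9*h + d) = -300495 - 2*(9*(-11/2) + 14/3)/(-682 + (9*(-11/2) + 14/3)) = -300495 - 2*(-99/2 + 14/3)/(-682 + (-99/2 + 14/3)) = -300495 - 2*(-269)/(6*(-682 - 269/6)) = -300495 - 2*(-269)/(6*(-4361/6)) = -300495 - 2*(-269)*(-6)/(6*4361) = -300495 - 1*538/4361 = -300495 - 538/4361 = -1310459233/4361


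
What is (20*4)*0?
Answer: 0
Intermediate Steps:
(20*4)*0 = 80*0 = 0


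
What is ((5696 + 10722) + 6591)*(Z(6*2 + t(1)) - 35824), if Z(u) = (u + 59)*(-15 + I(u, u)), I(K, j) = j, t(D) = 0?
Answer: -829175333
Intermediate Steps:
Z(u) = (-15 + u)*(59 + u) (Z(u) = (u + 59)*(-15 + u) = (59 + u)*(-15 + u) = (-15 + u)*(59 + u))
((5696 + 10722) + 6591)*(Z(6*2 + t(1)) - 35824) = ((5696 + 10722) + 6591)*((-885 + (6*2 + 0)² + 44*(6*2 + 0)) - 35824) = (16418 + 6591)*((-885 + (12 + 0)² + 44*(12 + 0)) - 35824) = 23009*((-885 + 12² + 44*12) - 35824) = 23009*((-885 + 144 + 528) - 35824) = 23009*(-213 - 35824) = 23009*(-36037) = -829175333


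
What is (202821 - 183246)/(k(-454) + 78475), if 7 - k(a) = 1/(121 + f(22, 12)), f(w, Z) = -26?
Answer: 206625/828421 ≈ 0.24942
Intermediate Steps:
k(a) = 664/95 (k(a) = 7 - 1/(121 - 26) = 7 - 1/95 = 664/95)
(202821 - 183246)/(k(-454) + 78475) = (202821 - 183246)/(664/95 + 78475) = 19575/(7455789/95) = 19575*(95/7455789) = 206625/828421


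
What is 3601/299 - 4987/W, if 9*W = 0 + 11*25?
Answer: -956134/6325 ≈ -151.17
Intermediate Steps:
W = 275/9 (W = (0 + 11*25)/9 = (0 + 275)/9 = (1/9)*275 = 275/9 ≈ 30.556)
3601/299 - 4987/W = 3601/299 - 4987/275/9 = 3601*(1/299) - 4987*9/275 = 277/23 - 44883/275 = -956134/6325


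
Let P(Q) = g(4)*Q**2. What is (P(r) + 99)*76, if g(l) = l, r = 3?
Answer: 10260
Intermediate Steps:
P(Q) = 4*Q**2
(P(r) + 99)*76 = (4*3**2 + 99)*76 = (4*9 + 99)*76 = (36 + 99)*76 = 135*76 = 10260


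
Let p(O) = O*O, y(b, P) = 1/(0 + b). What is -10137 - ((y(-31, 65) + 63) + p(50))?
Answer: -393699/31 ≈ -12700.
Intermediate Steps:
y(b, P) = 1/b
p(O) = O**2
-10137 - ((y(-31, 65) + 63) + p(50)) = -10137 - ((1/(-31) + 63) + 50**2) = -10137 - ((-1/31 + 63) + 2500) = -10137 - (1952/31 + 2500) = -10137 - 1*79452/31 = -10137 - 79452/31 = -393699/31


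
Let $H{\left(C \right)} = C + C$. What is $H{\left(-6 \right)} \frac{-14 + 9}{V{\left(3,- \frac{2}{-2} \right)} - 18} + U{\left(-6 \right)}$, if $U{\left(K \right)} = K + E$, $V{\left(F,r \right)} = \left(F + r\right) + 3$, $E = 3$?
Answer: $- \frac{93}{11} \approx -8.4545$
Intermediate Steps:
$V{\left(F,r \right)} = 3 + F + r$
$H{\left(C \right)} = 2 C$
$U{\left(K \right)} = 3 + K$ ($U{\left(K \right)} = K + 3 = 3 + K$)
$H{\left(-6 \right)} \frac{-14 + 9}{V{\left(3,- \frac{2}{-2} \right)} - 18} + U{\left(-6 \right)} = 2 \left(-6\right) \frac{-14 + 9}{\left(3 + 3 - \frac{2}{-2}\right) - 18} + \left(3 - 6\right) = - 12 \left(- \frac{5}{\left(3 + 3 - -1\right) - 18}\right) - 3 = - 12 \left(- \frac{5}{\left(3 + 3 + 1\right) - 18}\right) - 3 = - 12 \left(- \frac{5}{7 - 18}\right) - 3 = - 12 \left(- \frac{5}{-11}\right) - 3 = - 12 \left(\left(-5\right) \left(- \frac{1}{11}\right)\right) - 3 = \left(-12\right) \frac{5}{11} - 3 = - \frac{60}{11} - 3 = - \frac{93}{11}$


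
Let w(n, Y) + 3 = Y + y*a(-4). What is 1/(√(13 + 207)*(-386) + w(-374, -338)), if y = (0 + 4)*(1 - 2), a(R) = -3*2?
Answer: 317/32678631 - 772*√55/32678631 ≈ -0.00016550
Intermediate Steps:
a(R) = -6
y = -4 (y = 4*(-1) = -4)
w(n, Y) = 21 + Y (w(n, Y) = -3 + (Y - 4*(-6)) = -3 + (Y + 24) = -3 + (24 + Y) = 21 + Y)
1/(√(13 + 207)*(-386) + w(-374, -338)) = 1/(√(13 + 207)*(-386) + (21 - 338)) = 1/(√220*(-386) - 317) = 1/((2*√55)*(-386) - 317) = 1/(-772*√55 - 317) = 1/(-317 - 772*√55)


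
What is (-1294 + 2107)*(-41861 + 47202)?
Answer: 4342233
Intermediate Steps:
(-1294 + 2107)*(-41861 + 47202) = 813*5341 = 4342233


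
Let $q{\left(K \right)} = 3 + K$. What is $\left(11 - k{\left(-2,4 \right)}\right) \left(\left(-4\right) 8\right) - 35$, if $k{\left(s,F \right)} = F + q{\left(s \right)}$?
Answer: $-227$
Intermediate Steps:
$k{\left(s,F \right)} = 3 + F + s$ ($k{\left(s,F \right)} = F + \left(3 + s\right) = 3 + F + s$)
$\left(11 - k{\left(-2,4 \right)}\right) \left(\left(-4\right) 8\right) - 35 = \left(11 - \left(3 + 4 - 2\right)\right) \left(\left(-4\right) 8\right) - 35 = \left(11 - 5\right) \left(-32\right) - 35 = 6 \left(-32\right) - 35 = -192 - 35 = -227$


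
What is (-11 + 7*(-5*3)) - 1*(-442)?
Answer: 326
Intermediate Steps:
(-11 + 7*(-5*3)) - 1*(-442) = (-11 + 7*(-15)) + 442 = (-11 - 105) + 442 = -116 + 442 = 326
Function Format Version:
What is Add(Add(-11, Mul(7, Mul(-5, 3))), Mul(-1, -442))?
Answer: 326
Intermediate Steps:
Add(Add(-11, Mul(7, Mul(-5, 3))), Mul(-1, -442)) = Add(Add(-11, Mul(7, -15)), 442) = Add(Add(-11, -105), 442) = Add(-116, 442) = 326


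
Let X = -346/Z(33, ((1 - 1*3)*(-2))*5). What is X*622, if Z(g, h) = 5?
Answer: -215212/5 ≈ -43042.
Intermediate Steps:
X = -346/5 ≈ -69.200
X*622 = -346/5*622 = -215212/5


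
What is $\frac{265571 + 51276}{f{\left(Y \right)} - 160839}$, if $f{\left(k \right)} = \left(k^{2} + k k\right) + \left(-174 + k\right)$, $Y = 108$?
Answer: $- \frac{316847}{137577} \approx -2.3031$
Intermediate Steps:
$f{\left(k \right)} = -174 + k + 2 k^{2}$ ($f{\left(k \right)} = \left(k^{2} + k^{2}\right) + \left(-174 + k\right) = 2 k^{2} + \left(-174 + k\right) = -174 + k + 2 k^{2}$)
$\frac{265571 + 51276}{f{\left(Y \right)} - 160839} = \frac{265571 + 51276}{\left(-174 + 108 + 2 \cdot 108^{2}\right) - 160839} = \frac{316847}{\left(-174 + 108 + 2 \cdot 11664\right) - 160839} = \frac{316847}{\left(-174 + 108 + 23328\right) - 160839} = \frac{316847}{23262 - 160839} = \frac{316847}{-137577} = 316847 \left(- \frac{1}{137577}\right) = - \frac{316847}{137577}$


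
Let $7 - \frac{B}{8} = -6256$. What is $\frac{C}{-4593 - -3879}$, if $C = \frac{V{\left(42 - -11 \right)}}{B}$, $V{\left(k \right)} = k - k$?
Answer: $0$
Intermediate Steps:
$B = 50104$ ($B = 56 - -50048 = 56 + 50048 = 50104$)
$V{\left(k \right)} = 0$
$C = 0$ ($C = \frac{0}{50104} = 0 \cdot \frac{1}{50104} = 0$)
$\frac{C}{-4593 - -3879} = \frac{0}{-4593 - -3879} = \frac{0}{-4593 + 3879} = \frac{0}{-714} = 0 \left(- \frac{1}{714}\right) = 0$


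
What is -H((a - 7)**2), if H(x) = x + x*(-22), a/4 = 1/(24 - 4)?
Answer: 24276/25 ≈ 971.04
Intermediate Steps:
a = 1/5 (a = 4/(24 - 4) = 4/20 = 4*(1/20) = 1/5 ≈ 0.20000)
H(x) = -21*x (H(x) = x - 22*x = -21*x)
-H((a - 7)**2) = -(-21)*(1/5 - 7)**2 = -(-21)*(-34/5)**2 = -(-21)*1156/25 = -1*(-24276/25) = 24276/25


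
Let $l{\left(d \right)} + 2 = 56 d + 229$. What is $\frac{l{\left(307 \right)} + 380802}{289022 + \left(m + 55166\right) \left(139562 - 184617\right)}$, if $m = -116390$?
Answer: $\frac{398221}{2758736342} \approx 0.00014435$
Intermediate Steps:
$l{\left(d \right)} = 227 + 56 d$ ($l{\left(d \right)} = -2 + \left(56 d + 229\right) = -2 + \left(229 + 56 d\right) = 227 + 56 d$)
$\frac{l{\left(307 \right)} + 380802}{289022 + \left(m + 55166\right) \left(139562 - 184617\right)} = \frac{\left(227 + 56 \cdot 307\right) + 380802}{289022 + \left(-116390 + 55166\right) \left(139562 - 184617\right)} = \frac{\left(227 + 17192\right) + 380802}{289022 - -2758447320} = \frac{17419 + 380802}{289022 + 2758447320} = \frac{398221}{2758736342}$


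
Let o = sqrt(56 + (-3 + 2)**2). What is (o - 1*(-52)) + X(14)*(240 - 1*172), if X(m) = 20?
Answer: 1412 + sqrt(57) ≈ 1419.6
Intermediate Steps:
o = sqrt(57) (o = sqrt(56 + (-1)**2) = sqrt(56 + 1) = sqrt(57) ≈ 7.5498)
(o - 1*(-52)) + X(14)*(240 - 1*172) = (sqrt(57) - 1*(-52)) + 20*(240 - 1*172) = (sqrt(57) + 52) + 20*(240 - 172) = (52 + sqrt(57)) + 20*68 = (52 + sqrt(57)) + 1360 = 1412 + sqrt(57)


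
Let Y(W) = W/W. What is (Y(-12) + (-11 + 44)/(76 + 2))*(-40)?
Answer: -740/13 ≈ -56.923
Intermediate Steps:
Y(W) = 1
(Y(-12) + (-11 + 44)/(76 + 2))*(-40) = (1 + (-11 + 44)/(76 + 2))*(-40) = (1 + 33/78)*(-40) = (1 + 33*(1/78))*(-40) = (1 + 11/26)*(-40) = (37/26)*(-40) = -740/13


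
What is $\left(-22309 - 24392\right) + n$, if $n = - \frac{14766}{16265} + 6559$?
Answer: $- \frac{652924396}{16265} \approx -40143.0$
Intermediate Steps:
$n = \frac{106667369}{16265}$ ($n = \left(-14766\right) \frac{1}{16265} + 6559 = - \frac{14766}{16265} + 6559 = \frac{106667369}{16265} \approx 6558.1$)
$\left(-22309 - 24392\right) + n = \left(-22309 - 24392\right) + \frac{106667369}{16265} = -46701 + \frac{106667369}{16265} = - \frac{652924396}{16265}$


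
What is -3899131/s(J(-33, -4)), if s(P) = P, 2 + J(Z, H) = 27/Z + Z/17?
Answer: 729137497/890 ≈ 8.1926e+5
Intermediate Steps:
J(Z, H) = -2 + 27/Z + Z/17 (J(Z, H) = -2 + (27/Z + Z/17) = -2 + 27/Z + Z/17)
-3899131/s(J(-33, -4)) = -3899131/(-2 + 27/(-33) + (1/17)*(-33)) = -3899131/(-2 + 27*(-1/33) - 33/17) = -3899131/(-2 - 9/11 - 33/17) = -3899131/(-890/187) = -3899131*(-187/890) = 729137497/890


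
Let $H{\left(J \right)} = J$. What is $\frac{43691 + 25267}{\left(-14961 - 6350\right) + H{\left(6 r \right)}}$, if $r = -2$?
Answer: $- \frac{68958}{21323} \approx -3.234$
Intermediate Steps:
$\frac{43691 + 25267}{\left(-14961 - 6350\right) + H{\left(6 r \right)}} = \frac{43691 + 25267}{\left(-14961 - 6350\right) + 6 \left(-2\right)} = \frac{68958}{\left(-14961 - 6350\right) - 12} = \frac{68958}{-21311 - 12} = \frac{68958}{-21323} = 68958 \left(- \frac{1}{21323}\right) = - \frac{68958}{21323}$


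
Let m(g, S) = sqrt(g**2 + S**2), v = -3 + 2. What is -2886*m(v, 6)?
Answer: -2886*sqrt(37) ≈ -17555.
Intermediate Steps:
v = -1
m(g, S) = sqrt(S**2 + g**2)
-2886*m(v, 6) = -2886*sqrt(6**2 + (-1)**2) = -2886*sqrt(36 + 1) = -2886*sqrt(37)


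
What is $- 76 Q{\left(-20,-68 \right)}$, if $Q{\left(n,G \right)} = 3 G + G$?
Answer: $20672$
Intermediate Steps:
$Q{\left(n,G \right)} = 4 G$
$- 76 Q{\left(-20,-68 \right)} = - 76 \cdot 4 \left(-68\right) = \left(-76\right) \left(-272\right) = 20672$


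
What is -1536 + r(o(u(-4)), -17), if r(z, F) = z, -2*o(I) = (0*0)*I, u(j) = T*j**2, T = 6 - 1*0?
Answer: -1536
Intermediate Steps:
T = 6 (T = 6 + 0 = 6)
u(j) = 6*j**2
o(I) = 0 (o(I) = -0*0*I/2 = -0*I = -1/2*0 = 0)
-1536 + r(o(u(-4)), -17) = -1536 + 0 = -1536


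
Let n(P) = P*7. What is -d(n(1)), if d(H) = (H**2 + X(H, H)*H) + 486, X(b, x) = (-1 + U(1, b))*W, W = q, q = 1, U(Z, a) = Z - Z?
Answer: -528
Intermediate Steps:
U(Z, a) = 0
n(P) = 7*P
W = 1
X(b, x) = -1 (X(b, x) = (-1 + 0)*1 = -1*1 = -1)
d(H) = 486 + H**2 - H (d(H) = (H**2 - H) + 486 = 486 + H**2 - H)
-d(n(1)) = -(486 + (7*1)**2 - 7) = -(486 + 7**2 - 1*7) = -(486 + 49 - 7) = -1*528 = -528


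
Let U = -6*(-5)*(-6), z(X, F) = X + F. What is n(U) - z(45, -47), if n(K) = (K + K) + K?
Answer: -538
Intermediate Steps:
z(X, F) = F + X
U = -180 (U = 30*(-6) = -180)
n(K) = 3*K (n(K) = 2*K + K = 3*K)
n(U) - z(45, -47) = 3*(-180) - (-47 + 45) = -540 - 1*(-2) = -540 + 2 = -538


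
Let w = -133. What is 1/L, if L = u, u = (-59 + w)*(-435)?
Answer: 1/83520 ≈ 1.1973e-5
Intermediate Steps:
u = 83520 (u = (-59 - 133)*(-435) = -192*(-435) = 83520)
L = 83520
1/L = 1/83520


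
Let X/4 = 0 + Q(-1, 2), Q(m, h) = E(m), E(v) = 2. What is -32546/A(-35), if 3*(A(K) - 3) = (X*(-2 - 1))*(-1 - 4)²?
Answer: 32546/197 ≈ 165.21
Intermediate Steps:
Q(m, h) = 2
X = 8 (X = 4*(0 + 2) = 4*2 = 8)
A(K) = -197 (A(K) = 3 + ((8*(-2 - 1))*(-1 - 4)²)/3 = 3 + ((8*(-3))*(-5)²)/3 = 3 + (-24*25)/3 = 3 + (⅓)*(-600) = 3 - 200 = -197)
-32546/A(-35) = -32546/(-197) = -32546*(-1/197) = 32546/197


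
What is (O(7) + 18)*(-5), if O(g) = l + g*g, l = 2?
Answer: -345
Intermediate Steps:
O(g) = 2 + g**2 (O(g) = 2 + g*g = 2 + g**2)
(O(7) + 18)*(-5) = ((2 + 7**2) + 18)*(-5) = ((2 + 49) + 18)*(-5) = (51 + 18)*(-5) = 69*(-5) = -345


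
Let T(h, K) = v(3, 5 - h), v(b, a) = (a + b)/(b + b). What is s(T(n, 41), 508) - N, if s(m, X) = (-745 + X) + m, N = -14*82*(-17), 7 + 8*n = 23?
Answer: -19752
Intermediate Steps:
n = 2 (n = -7/8 + (⅛)*23 = -7/8 + 23/8 = 2)
N = 19516 (N = -1148*(-17) = 19516)
v(b, a) = (a + b)/(2*b) (v(b, a) = (a + b)/((2*b)) = (a + b)*(1/(2*b)) = (a + b)/(2*b))
T(h, K) = 4/3 - h/6 (T(h, K) = (½)*((5 - h) + 3)/3 = (½)*(⅓)*(8 - h) = 4/3 - h/6)
s(m, X) = -745 + X + m
s(T(n, 41), 508) - N = (-745 + 508 + (4/3 - ⅙*2)) - 1*19516 = (-745 + 508 + (4/3 - ⅓)) - 19516 = (-745 + 508 + 1) - 19516 = -236 - 19516 = -19752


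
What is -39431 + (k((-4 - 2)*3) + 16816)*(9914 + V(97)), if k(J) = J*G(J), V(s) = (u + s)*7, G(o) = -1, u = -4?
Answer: 177811779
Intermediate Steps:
V(s) = -28 + 7*s (V(s) = (-4 + s)*7 = -28 + 7*s)
k(J) = -J (k(J) = J*(-1) = -J)
-39431 + (k((-4 - 2)*3) + 16816)*(9914 + V(97)) = -39431 + (-(-4 - 2)*3 + 16816)*(9914 + (-28 + 7*97)) = -39431 + (-(-6)*3 + 16816)*(9914 + (-28 + 679)) = -39431 + (-1*(-18) + 16816)*(9914 + 651) = -39431 + (18 + 16816)*10565 = -39431 + 16834*10565 = -39431 + 177851210 = 177811779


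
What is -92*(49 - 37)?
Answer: -1104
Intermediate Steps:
-92*(49 - 37) = -92*12 = -1104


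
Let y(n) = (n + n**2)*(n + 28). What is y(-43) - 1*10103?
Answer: -37193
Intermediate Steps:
y(n) = (28 + n)*(n + n**2) (y(n) = (n + n**2)*(28 + n) = (28 + n)*(n + n**2))
y(-43) - 1*10103 = -43*(28 + (-43)**2 + 29*(-43)) - 1*10103 = -43*(28 + 1849 - 1247) - 10103 = -43*630 - 10103 = -27090 - 10103 = -37193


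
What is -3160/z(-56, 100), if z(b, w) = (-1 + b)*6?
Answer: 1580/171 ≈ 9.2398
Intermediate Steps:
z(b, w) = -6 + 6*b
-3160/z(-56, 100) = -3160/(-6 + 6*(-56)) = -3160/(-6 - 336) = -3160/(-342) = -3160*(-1/342) = 1580/171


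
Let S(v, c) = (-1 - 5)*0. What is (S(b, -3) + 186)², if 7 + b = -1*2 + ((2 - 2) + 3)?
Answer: 34596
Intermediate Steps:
b = -6 (b = -7 + (-1*2 + ((2 - 2) + 3)) = -7 + (-2 + (0 + 3)) = -7 + (-2 + 3) = -7 + 1 = -6)
S(v, c) = 0 (S(v, c) = -6*0 = 0)
(S(b, -3) + 186)² = (0 + 186)² = 186² = 34596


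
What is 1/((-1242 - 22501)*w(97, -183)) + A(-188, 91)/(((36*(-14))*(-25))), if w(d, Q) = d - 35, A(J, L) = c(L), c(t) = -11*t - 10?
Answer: -248045221/3091338600 ≈ -0.080239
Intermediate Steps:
c(t) = -10 - 11*t
A(J, L) = -10 - 11*L
w(d, Q) = -35 + d
1/((-1242 - 22501)*w(97, -183)) + A(-188, 91)/(((36*(-14))*(-25))) = 1/((-1242 - 22501)*(-35 + 97)) + (-10 - 11*91)/(((36*(-14))*(-25))) = 1/(-23743*62) + (-10 - 1001)/((-504*(-25))) = -1/23743*1/62 - 1011/12600 = -1/1472066 - 1011*1/12600 = -1/1472066 - 337/4200 = -248045221/3091338600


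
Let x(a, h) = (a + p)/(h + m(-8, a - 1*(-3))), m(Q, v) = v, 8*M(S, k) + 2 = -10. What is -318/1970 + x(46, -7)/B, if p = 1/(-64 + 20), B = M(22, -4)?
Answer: -347629/390060 ≈ -0.89122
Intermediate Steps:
M(S, k) = -3/2 (M(S, k) = -1/4 + (1/8)*(-10) = -1/4 - 5/4 = -3/2)
B = -3/2 ≈ -1.5000
p = -1/44 (p = 1/(-44) = -1/44 ≈ -0.022727)
x(a, h) = (-1/44 + a)/(3 + a + h) (x(a, h) = (a - 1/44)/(h + (a - 1*(-3))) = (-1/44 + a)/(h + (a + 3)) = (-1/44 + a)/(h + (3 + a)) = (-1/44 + a)/(3 + a + h))
-318/1970 + x(46, -7)/B = -318/1970 + ((-1/44 + 46)/(3 + 46 - 7))/(-3/2) = -318*1/1970 + ((2023/44)/42)*(-2/3) = -159/985 + ((1/42)*(2023/44))*(-2/3) = -159/985 + (289/264)*(-2/3) = -159/985 - 289/396 = -347629/390060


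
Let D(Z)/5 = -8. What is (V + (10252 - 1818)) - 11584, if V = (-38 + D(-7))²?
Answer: 2934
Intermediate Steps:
D(Z) = -40 (D(Z) = 5*(-8) = -40)
V = 6084 (V = (-38 - 40)² = (-78)² = 6084)
(V + (10252 - 1818)) - 11584 = (6084 + (10252 - 1818)) - 11584 = (6084 + 8434) - 11584 = 14518 - 11584 = 2934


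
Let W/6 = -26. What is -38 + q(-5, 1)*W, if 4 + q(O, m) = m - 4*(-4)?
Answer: -2066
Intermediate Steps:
W = -156 (W = 6*(-26) = -156)
q(O, m) = 12 + m (q(O, m) = -4 + (m - 4*(-4)) = -4 + (m + 16) = -4 + (16 + m) = 12 + m)
-38 + q(-5, 1)*W = -38 + (12 + 1)*(-156) = -38 + 13*(-156) = -38 - 2028 = -2066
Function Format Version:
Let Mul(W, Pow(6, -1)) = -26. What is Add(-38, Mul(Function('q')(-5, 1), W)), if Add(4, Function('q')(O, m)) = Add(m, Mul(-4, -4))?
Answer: -2066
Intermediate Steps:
W = -156 (W = Mul(6, -26) = -156)
Function('q')(O, m) = Add(12, m) (Function('q')(O, m) = Add(-4, Add(m, Mul(-4, -4))) = Add(-4, Add(m, 16)) = Add(-4, Add(16, m)) = Add(12, m))
Add(-38, Mul(Function('q')(-5, 1), W)) = Add(-38, Mul(Add(12, 1), -156)) = Add(-38, Mul(13, -156)) = Add(-38, -2028) = -2066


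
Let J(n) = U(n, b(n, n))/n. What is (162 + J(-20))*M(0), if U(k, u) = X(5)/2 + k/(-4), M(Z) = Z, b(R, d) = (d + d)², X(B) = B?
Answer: 0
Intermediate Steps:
b(R, d) = 4*d² (b(R, d) = (2*d)² = 4*d²)
U(k, u) = 5/2 - k/4 (U(k, u) = 5/2 + k/(-4) = 5*(½) + k*(-¼) = 5/2 - k/4)
J(n) = (5/2 - n/4)/n
(162 + J(-20))*M(0) = (162 + (¼)*(10 - 1*(-20))/(-20))*0 = (162 + (¼)*(-1/20)*(10 + 20))*0 = (162 + (¼)*(-1/20)*30)*0 = (162 - 3/8)*0 = (1293/8)*0 = 0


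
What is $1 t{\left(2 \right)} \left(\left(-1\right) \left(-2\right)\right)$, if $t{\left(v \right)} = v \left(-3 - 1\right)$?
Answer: $-16$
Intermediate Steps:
$t{\left(v \right)} = - 4 v$ ($t{\left(v \right)} = v \left(-4\right) = - 4 v$)
$1 t{\left(2 \right)} \left(\left(-1\right) \left(-2\right)\right) = 1 \left(\left(-4\right) 2\right) \left(\left(-1\right) \left(-2\right)\right) = 1 \left(-8\right) 2 = \left(-8\right) 2 = -16$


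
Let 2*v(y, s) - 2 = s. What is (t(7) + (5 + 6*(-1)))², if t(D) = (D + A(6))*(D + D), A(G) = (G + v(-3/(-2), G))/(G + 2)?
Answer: 52441/4 ≈ 13110.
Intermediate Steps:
v(y, s) = 1 + s/2
A(G) = (1 + 3*G/2)/(2 + G) (A(G) = (G + (1 + G/2))/(G + 2) = (1 + 3*G/2)/(2 + G))
t(D) = 2*D*(5/4 + D) (t(D) = (D + (2 + 3*6)/(2*(2 + 6)))*(D + D) = (D + (½)*(2 + 18)/8)*(2*D) = (D + (½)*(⅛)*20)*(2*D) = (D + 5/4)*(2*D) = (5/4 + D)*(2*D) = 2*D*(5/4 + D))
(t(7) + (5 + 6*(-1)))² = ((½)*7*(5 + 4*7) + (5 + 6*(-1)))² = ((½)*7*(5 + 28) + (5 - 6))² = ((½)*7*33 - 1)² = (231/2 - 1)² = (229/2)² = 52441/4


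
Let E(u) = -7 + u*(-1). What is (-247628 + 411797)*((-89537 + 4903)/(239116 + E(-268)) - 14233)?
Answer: -32902726596075/14081 ≈ -2.3367e+9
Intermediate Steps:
E(u) = -7 - u
(-247628 + 411797)*((-89537 + 4903)/(239116 + E(-268)) - 14233) = (-247628 + 411797)*((-89537 + 4903)/(239116 + (-7 - 1*(-268))) - 14233) = 164169*(-84634/(239116 + (-7 + 268)) - 14233) = 164169*(-84634/(239116 + 261) - 14233) = 164169*(-84634/239377 - 14233) = 164169*(-3407137475/239377) = -32902726596075/14081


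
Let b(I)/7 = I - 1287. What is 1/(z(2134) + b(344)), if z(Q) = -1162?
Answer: -1/7763 ≈ -0.00012882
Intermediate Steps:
b(I) = -9009 + 7*I (b(I) = 7*(I - 1287) = 7*(-1287 + I) = -9009 + 7*I)
1/(z(2134) + b(344)) = 1/(-1162 + (-9009 + 7*344)) = 1/(-1162 + (-9009 + 2408)) = 1/(-1162 - 6601) = 1/(-7763) = -1/7763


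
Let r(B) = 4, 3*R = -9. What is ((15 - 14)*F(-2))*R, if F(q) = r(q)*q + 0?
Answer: 24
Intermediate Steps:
R = -3 (R = (⅓)*(-9) = -3)
F(q) = 4*q (F(q) = 4*q + 0 = 4*q)
((15 - 14)*F(-2))*R = ((15 - 14)*(4*(-2)))*(-3) = (1*(-8))*(-3) = -8*(-3) = 24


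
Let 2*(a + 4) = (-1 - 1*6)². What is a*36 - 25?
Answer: 713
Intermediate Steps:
a = 41/2 (a = -4 + (-1 - 1*6)²/2 = -4 + (-1 - 6)²/2 = -4 + (½)*(-7)² = -4 + (½)*49 = -4 + 49/2 = 41/2 ≈ 20.500)
a*36 - 25 = (41/2)*36 - 25 = 738 - 25 = 713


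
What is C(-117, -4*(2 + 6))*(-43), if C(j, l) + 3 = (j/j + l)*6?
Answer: 8127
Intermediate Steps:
C(j, l) = 3 + 6*l (C(j, l) = -3 + (j/j + l)*6 = -3 + (1 + l)*6 = -3 + (6 + 6*l) = 3 + 6*l)
C(-117, -4*(2 + 6))*(-43) = (3 + 6*(-4*(2 + 6)))*(-43) = (3 + 6*(-4*8))*(-43) = (3 + 6*(-32))*(-43) = (3 - 192)*(-43) = -189*(-43) = 8127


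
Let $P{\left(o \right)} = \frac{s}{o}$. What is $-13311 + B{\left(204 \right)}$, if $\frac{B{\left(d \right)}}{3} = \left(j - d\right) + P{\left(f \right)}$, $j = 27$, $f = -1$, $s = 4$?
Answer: $-13854$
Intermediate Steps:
$P{\left(o \right)} = \frac{4}{o}$
$B{\left(d \right)} = 69 - 3 d$ ($B{\left(d \right)} = 3 \left(\left(27 - d\right) + \frac{4}{-1}\right) = 3 \left(\left(27 - d\right) + 4 \left(-1\right)\right) = 3 \left(\left(27 - d\right) - 4\right) = 3 \left(23 - d\right) = 69 - 3 d$)
$-13311 + B{\left(204 \right)} = -13311 + \left(69 - 612\right) = -13311 - 543 = -13854$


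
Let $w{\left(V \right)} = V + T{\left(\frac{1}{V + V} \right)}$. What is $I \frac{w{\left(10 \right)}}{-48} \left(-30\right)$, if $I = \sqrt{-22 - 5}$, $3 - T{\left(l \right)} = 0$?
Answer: $\frac{195 i \sqrt{3}}{8} \approx 42.219 i$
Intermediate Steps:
$T{\left(l \right)} = 3$ ($T{\left(l \right)} = 3 - 0 = 3 + 0 = 3$)
$w{\left(V \right)} = 3 + V$ ($w{\left(V \right)} = V + 3 = 3 + V$)
$I = 3 i \sqrt{3}$ ($I = \sqrt{-27} = 3 i \sqrt{3} \approx 5.1962 i$)
$I \frac{w{\left(10 \right)}}{-48} \left(-30\right) = 3 i \sqrt{3} \frac{3 + 10}{-48} \left(-30\right) = 3 i \sqrt{3} \cdot 13 \left(- \frac{1}{48}\right) \left(-30\right) = 3 i \sqrt{3} \left(- \frac{13}{48}\right) \left(-30\right) = - \frac{13 i \sqrt{3}}{16} \left(-30\right) = \frac{195 i \sqrt{3}}{8}$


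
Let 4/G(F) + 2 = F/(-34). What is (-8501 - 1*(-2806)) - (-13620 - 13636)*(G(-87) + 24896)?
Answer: 12896340755/19 ≈ 6.7875e+8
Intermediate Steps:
G(F) = 4/(-2 - F/34) (G(F) = 4/(-2 + F/(-34)) = 4/(-2 + F*(-1/34)) = 4/(-2 - F/34))
(-8501 - 1*(-2806)) - (-13620 - 13636)*(G(-87) + 24896) = (-8501 - 1*(-2806)) - (-13620 - 13636)*(-136/(68 - 87) + 24896) = (-8501 + 2806) - (-27256)*(-136/(-19) + 24896) = -5695 - (-27256)*(-136*(-1/19) + 24896) = -5695 - (-27256)*(136/19 + 24896) = -5695 - (-27256)*473160/19 = -5695 - 1*(-12896448960/19) = -5695 + 12896448960/19 = 12896340755/19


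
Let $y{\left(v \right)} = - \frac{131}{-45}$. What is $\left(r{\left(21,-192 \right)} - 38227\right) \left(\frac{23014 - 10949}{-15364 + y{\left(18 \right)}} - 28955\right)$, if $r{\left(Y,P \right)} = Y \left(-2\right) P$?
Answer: $\frac{603732283808360}{691249} \approx 8.7339 \cdot 10^{8}$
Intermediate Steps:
$y{\left(v \right)} = \frac{131}{45}$ ($y{\left(v \right)} = \left(-131\right) \left(- \frac{1}{45}\right) = \frac{131}{45}$)
$r{\left(Y,P \right)} = - 2 P Y$ ($r{\left(Y,P \right)} = - 2 Y P = - 2 P Y$)
$\left(r{\left(21,-192 \right)} - 38227\right) \left(\frac{23014 - 10949}{-15364 + y{\left(18 \right)}} - 28955\right) = \left(\left(-2\right) \left(-192\right) 21 - 38227\right) \left(\frac{23014 - 10949}{-15364 + \frac{131}{45}} - 28955\right) = \left(8064 - 38227\right) \left(\frac{12065}{- \frac{691249}{45}} - 28955\right) = - 30163 \left(12065 \left(- \frac{45}{691249}\right) - 28955\right) = - 30163 \left(- \frac{542925}{691249} - 28955\right) = \left(-30163\right) \left(- \frac{20015657720}{691249}\right) = \frac{603732283808360}{691249}$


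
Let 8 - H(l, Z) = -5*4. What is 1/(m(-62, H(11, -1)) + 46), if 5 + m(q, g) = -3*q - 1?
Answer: 1/226 ≈ 0.0044248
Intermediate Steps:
H(l, Z) = 28 (H(l, Z) = 8 - (-5)*4 = 8 - 1*(-20) = 8 + 20 = 28)
m(q, g) = -6 - 3*q (m(q, g) = -5 + (-3*q - 1) = -5 + (-1 - 3*q) = -6 - 3*q)
1/(m(-62, H(11, -1)) + 46) = 1/((-6 - 3*(-62)) + 46) = 1/((-6 + 186) + 46) = 1/(180 + 46) = 1/226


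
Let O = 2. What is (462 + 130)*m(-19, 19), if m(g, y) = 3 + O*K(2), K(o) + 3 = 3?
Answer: 1776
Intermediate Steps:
K(o) = 0 (K(o) = -3 + 3 = 0)
m(g, y) = 3 (m(g, y) = 3 + 2*0 = 3 + 0 = 3)
(462 + 130)*m(-19, 19) = (462 + 130)*3 = 592*3 = 1776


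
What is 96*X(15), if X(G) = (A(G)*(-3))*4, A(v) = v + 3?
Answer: -20736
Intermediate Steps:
A(v) = 3 + v
X(G) = -36 - 12*G (X(G) = ((3 + G)*(-3))*4 = (-9 - 3*G)*4 = -36 - 12*G)
96*X(15) = 96*(-36 - 12*15) = 96*(-36 - 180) = 96*(-216) = -20736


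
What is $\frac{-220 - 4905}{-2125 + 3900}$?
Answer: $- \frac{205}{71} \approx -2.8873$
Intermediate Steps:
$\frac{-220 - 4905}{-2125 + 3900} = - \frac{5125}{1775} = \left(-5125\right) \frac{1}{1775} = - \frac{205}{71}$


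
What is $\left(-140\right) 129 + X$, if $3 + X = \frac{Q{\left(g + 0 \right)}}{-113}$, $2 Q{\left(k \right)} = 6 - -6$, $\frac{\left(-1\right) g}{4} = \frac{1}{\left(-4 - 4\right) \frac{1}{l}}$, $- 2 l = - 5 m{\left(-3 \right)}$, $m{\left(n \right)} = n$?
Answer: $- \frac{2041125}{113} \approx -18063.0$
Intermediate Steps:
$l = - \frac{15}{2}$ ($l = - \frac{\left(-5\right) \left(-3\right)}{2} = \left(- \frac{1}{2}\right) 15 = - \frac{15}{2} \approx -7.5$)
$g = - \frac{15}{4}$ ($g = - \frac{4}{\left(-4 - 4\right) \frac{1}{- \frac{15}{2}}} = - \frac{4}{\left(-4 - 4\right) \left(- \frac{2}{15}\right)} = - \frac{4}{\left(-8\right) \left(- \frac{2}{15}\right)} = - \frac{4}{\frac{16}{15}} = \left(-4\right) \frac{15}{16} = - \frac{15}{4} \approx -3.75$)
$Q{\left(k \right)} = 6$ ($Q{\left(k \right)} = \frac{6 - -6}{2} = \frac{6 + 6}{2} = \frac{1}{2} \cdot 12 = 6$)
$X = - \frac{345}{113}$ ($X = -3 + \frac{6}{-113} = -3 + 6 \left(- \frac{1}{113}\right) = -3 - \frac{6}{113} = - \frac{345}{113} \approx -3.0531$)
$\left(-140\right) 129 + X = \left(-140\right) 129 - \frac{345}{113} = -18060 - \frac{345}{113} = - \frac{2041125}{113}$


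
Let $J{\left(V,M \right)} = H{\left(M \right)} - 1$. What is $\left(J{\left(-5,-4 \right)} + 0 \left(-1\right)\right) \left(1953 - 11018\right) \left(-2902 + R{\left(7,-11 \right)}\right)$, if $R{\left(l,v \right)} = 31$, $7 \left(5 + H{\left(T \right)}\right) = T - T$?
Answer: $-156153690$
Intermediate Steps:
$H{\left(T \right)} = -5$ ($H{\left(T \right)} = -5 + \frac{T - T}{7} = -5 + \frac{1}{7} \cdot 0 = -5 + 0 = -5$)
$J{\left(V,M \right)} = -6$ ($J{\left(V,M \right)} = -5 - 1 = -6$)
$\left(J{\left(-5,-4 \right)} + 0 \left(-1\right)\right) \left(1953 - 11018\right) \left(-2902 + R{\left(7,-11 \right)}\right) = \left(-6 + 0 \left(-1\right)\right) \left(1953 - 11018\right) \left(-2902 + 31\right) = \left(-6 + 0\right) \left(\left(-9065\right) \left(-2871\right)\right) = \left(-6\right) 26025615 = -156153690$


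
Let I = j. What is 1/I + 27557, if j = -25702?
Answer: 708270013/25702 ≈ 27557.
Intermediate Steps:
I = -25702
1/I + 27557 = 1/(-25702) + 27557 = -1/25702 + 27557 = 708270013/25702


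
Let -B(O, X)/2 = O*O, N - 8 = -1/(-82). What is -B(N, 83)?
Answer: 431649/3362 ≈ 128.39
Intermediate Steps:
N = 657/82 (N = 8 - 1/(-82) = 8 - 1*(-1/82) = 8 + 1/82 = 657/82 ≈ 8.0122)
B(O, X) = -2*O² (B(O, X) = -2*O*O = -2*O²)
-B(N, 83) = -(-2)*(657/82)² = -(-2)*431649/6724 = -1*(-431649/3362) = 431649/3362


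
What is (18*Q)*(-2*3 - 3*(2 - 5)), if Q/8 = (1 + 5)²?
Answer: 15552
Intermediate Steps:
Q = 288 (Q = 8*(1 + 5)² = 8*6² = 8*36 = 288)
(18*Q)*(-2*3 - 3*(2 - 5)) = (18*288)*(-2*3 - 3*(2 - 5)) = 5184*(-6 - 3*(-3)) = 5184*(-6 - 1*(-9)) = 5184*(-6 + 9) = 5184*3 = 15552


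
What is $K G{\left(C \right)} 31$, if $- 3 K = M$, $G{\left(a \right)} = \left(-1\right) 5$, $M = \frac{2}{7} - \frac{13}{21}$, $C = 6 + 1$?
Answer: $- \frac{155}{9} \approx -17.222$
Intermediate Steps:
$C = 7$
$M = - \frac{1}{3}$ ($M = 2 \cdot \frac{1}{7} - \frac{13}{21} = \frac{2}{7} - \frac{13}{21} = - \frac{1}{3} \approx -0.33333$)
$G{\left(a \right)} = -5$
$K = \frac{1}{9}$ ($K = \left(- \frac{1}{3}\right) \left(- \frac{1}{3}\right) = \frac{1}{9} \approx 0.11111$)
$K G{\left(C \right)} 31 = \frac{1}{9} \left(-5\right) 31 = \left(- \frac{5}{9}\right) 31 = - \frac{155}{9}$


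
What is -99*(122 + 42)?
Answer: -16236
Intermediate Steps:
-99*(122 + 42) = -99*164 = -16236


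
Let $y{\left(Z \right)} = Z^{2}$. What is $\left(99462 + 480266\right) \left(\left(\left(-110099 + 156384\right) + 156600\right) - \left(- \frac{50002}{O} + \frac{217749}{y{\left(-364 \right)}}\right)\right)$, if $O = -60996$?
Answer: $\frac{7096167594614471}{60333} \approx 1.1762 \cdot 10^{11}$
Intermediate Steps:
$\left(99462 + 480266\right) \left(\left(\left(-110099 + 156384\right) + 156600\right) - \left(- \frac{50002}{O} + \frac{217749}{y{\left(-364 \right)}}\right)\right) = \left(99462 + 480266\right) \left(\left(\left(-110099 + 156384\right) + 156600\right) + \left(\frac{50002}{-60996} - \frac{217749}{\left(-364\right)^{2}}\right)\right) = 579728 \left(\left(46285 + 156600\right) + \left(50002 \left(- \frac{1}{60996}\right) - \frac{217749}{132496}\right)\right) = 579728 \left(202885 - \frac{2377793}{965328}\right) = 579728 \cdot \frac{195848193487}{965328} = \frac{7096167594614471}{60333}$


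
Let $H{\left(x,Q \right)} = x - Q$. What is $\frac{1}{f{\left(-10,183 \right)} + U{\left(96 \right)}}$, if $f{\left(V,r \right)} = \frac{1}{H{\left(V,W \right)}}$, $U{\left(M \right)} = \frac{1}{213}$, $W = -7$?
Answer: $- \frac{213}{70} \approx -3.0429$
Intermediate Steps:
$U{\left(M \right)} = \frac{1}{213}$
$f{\left(V,r \right)} = \frac{1}{7 + V}$ ($f{\left(V,r \right)} = \frac{1}{V - -7} = \frac{1}{V + 7} = \frac{1}{7 + V}$)
$\frac{1}{f{\left(-10,183 \right)} + U{\left(96 \right)}} = \frac{1}{\frac{1}{7 - 10} + \frac{1}{213}} = \frac{1}{\frac{1}{-3} + \frac{1}{213}} = \frac{1}{- \frac{1}{3} + \frac{1}{213}} = \frac{1}{- \frac{70}{213}} = - \frac{213}{70}$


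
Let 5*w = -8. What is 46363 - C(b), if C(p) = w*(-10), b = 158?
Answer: 46347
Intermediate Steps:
w = -8/5 (w = (⅕)*(-8) = -8/5 ≈ -1.6000)
C(p) = 16 (C(p) = -8/5*(-10) = 16)
46363 - C(b) = 46363 - 1*16 = 46363 - 16 = 46347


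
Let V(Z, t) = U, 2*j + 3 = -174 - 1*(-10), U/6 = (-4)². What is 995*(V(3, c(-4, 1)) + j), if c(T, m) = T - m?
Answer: 24875/2 ≈ 12438.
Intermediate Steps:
U = 96 (U = 6*(-4)² = 6*16 = 96)
j = -167/2 (j = -3/2 + (-174 - 1*(-10))/2 = -3/2 + (-174 + 10)/2 = -3/2 + (½)*(-164) = -3/2 - 82 = -167/2 ≈ -83.500)
V(Z, t) = 96
995*(V(3, c(-4, 1)) + j) = 995*(96 - 167/2) = 995*(25/2) = 24875/2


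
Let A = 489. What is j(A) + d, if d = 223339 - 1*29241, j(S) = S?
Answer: 194587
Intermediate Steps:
d = 194098 (d = 223339 - 29241 = 194098)
j(A) + d = 489 + 194098 = 194587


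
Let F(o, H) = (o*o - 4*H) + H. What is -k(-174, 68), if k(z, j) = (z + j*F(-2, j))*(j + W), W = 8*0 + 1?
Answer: 950406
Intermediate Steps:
F(o, H) = o² - 3*H (F(o, H) = (o² - 4*H) + H = o² - 3*H)
W = 1 (W = 0 + 1 = 1)
k(z, j) = (1 + j)*(z + j*(4 - 3*j)) (k(z, j) = (z + j*((-2)² - 3*j))*(j + 1) = (z + j*(4 - 3*j))*(1 + j) = (1 + j)*(z + j*(4 - 3*j)))
-k(-174, 68) = -(-174 + 68² - 3*68³ + 4*68 + 68*(-174)) = -(-174 + 4624 - 3*314432 + 272 - 11832) = -(-174 + 4624 - 943296 + 272 - 11832) = -1*(-950406) = 950406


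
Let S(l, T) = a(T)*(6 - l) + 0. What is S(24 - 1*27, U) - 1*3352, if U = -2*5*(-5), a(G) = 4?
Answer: -3316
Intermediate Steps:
U = 50 (U = -10*(-5) = 50)
S(l, T) = 24 - 4*l (S(l, T) = 4*(6 - l) + 0 = (24 - 4*l) + 0 = 24 - 4*l)
S(24 - 1*27, U) - 1*3352 = (24 - 4*(24 - 1*27)) - 1*3352 = (24 - 4*(24 - 27)) - 3352 = (24 - 4*(-3)) - 3352 = (24 + 12) - 3352 = 36 - 3352 = -3316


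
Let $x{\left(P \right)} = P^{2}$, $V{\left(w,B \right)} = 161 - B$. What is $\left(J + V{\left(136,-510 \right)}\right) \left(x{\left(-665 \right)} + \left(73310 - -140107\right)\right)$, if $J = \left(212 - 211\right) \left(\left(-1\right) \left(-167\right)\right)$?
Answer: $549427996$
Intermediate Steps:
$J = 167$ ($J = 1 \cdot 167 = 167$)
$\left(J + V{\left(136,-510 \right)}\right) \left(x{\left(-665 \right)} + \left(73310 - -140107\right)\right) = \left(167 + \left(161 - -510\right)\right) \left(\left(-665\right)^{2} + \left(73310 - -140107\right)\right) = \left(167 + \left(161 + 510\right)\right) \left(442225 + \left(73310 + 140107\right)\right) = \left(167 + 671\right) \left(442225 + 213417\right) = 838 \cdot 655642 = 549427996$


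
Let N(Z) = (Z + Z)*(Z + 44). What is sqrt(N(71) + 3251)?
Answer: sqrt(19581) ≈ 139.93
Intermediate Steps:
N(Z) = 2*Z*(44 + Z) (N(Z) = (2*Z)*(44 + Z) = 2*Z*(44 + Z))
sqrt(N(71) + 3251) = sqrt(2*71*(44 + 71) + 3251) = sqrt(2*71*115 + 3251) = sqrt(16330 + 3251) = sqrt(19581)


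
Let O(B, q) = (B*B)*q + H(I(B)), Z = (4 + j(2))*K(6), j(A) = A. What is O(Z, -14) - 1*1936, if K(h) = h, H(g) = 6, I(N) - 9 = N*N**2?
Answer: -20074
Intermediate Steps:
I(N) = 9 + N**3 (I(N) = 9 + N*N**2 = 9 + N**3)
Z = 36 (Z = (4 + 2)*6 = 6*6 = 36)
O(B, q) = 6 + q*B**2 (O(B, q) = (B*B)*q + 6 = B**2*q + 6 = q*B**2 + 6 = 6 + q*B**2)
O(Z, -14) - 1*1936 = (6 - 14*36**2) - 1*1936 = (6 - 14*1296) - 1936 = (6 - 18144) - 1936 = -18138 - 1936 = -20074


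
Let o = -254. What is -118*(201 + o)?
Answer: 6254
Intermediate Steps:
-118*(201 + o) = -118*(201 - 254) = -118*(-53) = 6254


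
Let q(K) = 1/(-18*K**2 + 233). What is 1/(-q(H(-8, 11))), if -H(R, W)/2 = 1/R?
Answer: -1855/8 ≈ -231.88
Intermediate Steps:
H(R, W) = -2/R
q(K) = 1/(233 - 18*K**2)
1/(-q(H(-8, 11))) = 1/(-(-1)/(-233 + 18*(-2/(-8))**2)) = 1/(-(-1)/(-233 + 18*(-2*(-1/8))**2)) = 1/(-(-1)/(-233 + 18*(1/4)**2)) = 1/(-(-1)/(-233 + 18*(1/16))) = 1/(-(-1)/(-233 + 9/8)) = 1/(-(-1)/(-1855/8)) = 1/(-(-1)*(-8)/1855) = 1/(-1*8/1855) = 1/(-8/1855) = -1855/8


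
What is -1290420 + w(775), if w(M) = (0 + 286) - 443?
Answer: -1290577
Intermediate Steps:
w(M) = -157 (w(M) = 286 - 443 = -157)
-1290420 + w(775) = -1290420 - 157 = -1290577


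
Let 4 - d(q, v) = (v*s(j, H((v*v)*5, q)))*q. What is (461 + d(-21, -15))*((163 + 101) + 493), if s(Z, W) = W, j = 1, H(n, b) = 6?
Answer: -1078725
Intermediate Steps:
d(q, v) = 4 - 6*q*v (d(q, v) = 4 - v*6*q = 4 - 6*v*q = 4 - 6*q*v)
(461 + d(-21, -15))*((163 + 101) + 493) = (461 + (4 - 6*(-21)*(-15)))*((163 + 101) + 493) = (461 + (4 - 1890))*(264 + 493) = (461 - 1886)*757 = -1425*757 = -1078725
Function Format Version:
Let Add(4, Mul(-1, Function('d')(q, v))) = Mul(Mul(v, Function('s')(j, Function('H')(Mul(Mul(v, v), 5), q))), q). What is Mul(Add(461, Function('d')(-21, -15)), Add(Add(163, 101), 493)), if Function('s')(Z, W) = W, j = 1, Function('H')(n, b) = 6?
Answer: -1078725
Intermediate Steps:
Function('d')(q, v) = Add(4, Mul(-6, q, v)) (Function('d')(q, v) = Add(4, Mul(-1, Mul(Mul(v, 6), q))) = Add(4, Mul(-1, Mul(Mul(6, v), q))) = Add(4, Mul(-1, Mul(6, q, v))) = Add(4, Mul(-6, q, v)))
Mul(Add(461, Function('d')(-21, -15)), Add(Add(163, 101), 493)) = Mul(Add(461, Add(4, Mul(-6, -21, -15))), Add(Add(163, 101), 493)) = Mul(Add(461, Add(4, -1890)), Add(264, 493)) = Mul(Add(461, -1886), 757) = Mul(-1425, 757) = -1078725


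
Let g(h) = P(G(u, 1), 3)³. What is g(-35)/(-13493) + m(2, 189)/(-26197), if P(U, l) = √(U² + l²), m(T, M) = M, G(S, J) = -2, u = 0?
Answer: -189/26197 - 13*√13/13493 ≈ -0.010688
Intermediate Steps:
g(h) = 13*√13 (g(h) = (√((-2)² + 3²))³ = (√(4 + 9))³ = (√13)³ = 13*√13)
g(-35)/(-13493) + m(2, 189)/(-26197) = (13*√13)/(-13493) + 189/(-26197) = (13*√13)*(-1/13493) + 189*(-1/26197) = -13*√13/13493 - 189/26197 = -189/26197 - 13*√13/13493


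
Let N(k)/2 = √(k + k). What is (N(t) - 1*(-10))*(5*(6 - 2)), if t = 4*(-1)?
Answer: 200 + 80*I*√2 ≈ 200.0 + 113.14*I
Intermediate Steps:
t = -4
N(k) = 2*√2*√k (N(k) = 2*√(k + k) = 2*√(2*k) = 2*(√2*√k) = 2*√2*√k)
(N(t) - 1*(-10))*(5*(6 - 2)) = (2*√2*√(-4) - 1*(-10))*(5*(6 - 2)) = (2*√2*(2*I) + 10)*(5*4) = (4*I*√2 + 10)*20 = (10 + 4*I*√2)*20 = 200 + 80*I*√2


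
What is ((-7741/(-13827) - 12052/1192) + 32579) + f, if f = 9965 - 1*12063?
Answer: 125555960593/4120446 ≈ 30471.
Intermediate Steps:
f = -2098 (f = 9965 - 12063 = -2098)
((-7741/(-13827) - 12052/1192) + 32579) + f = ((-7741/(-13827) - 12052/1192) + 32579) - 2098 = ((-7741*(-1/13827) - 12052*1/1192) + 32579) - 2098 = ((7741/13827 - 3013/298) + 32579) - 2098 = (-39353933/4120446 + 32579) - 2098 = 134200656301/4120446 - 2098 = 125555960593/4120446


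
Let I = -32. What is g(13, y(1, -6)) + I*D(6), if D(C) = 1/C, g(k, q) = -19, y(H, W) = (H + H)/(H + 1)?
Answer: -73/3 ≈ -24.333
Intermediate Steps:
y(H, W) = 2*H/(1 + H) (y(H, W) = (2*H)/(1 + H) = 2*H/(1 + H))
g(13, y(1, -6)) + I*D(6) = -19 - 32/6 = -19 - 32*⅙ = -19 - 16/3 = -73/3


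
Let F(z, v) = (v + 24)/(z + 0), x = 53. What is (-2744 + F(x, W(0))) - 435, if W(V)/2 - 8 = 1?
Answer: -168445/53 ≈ -3178.2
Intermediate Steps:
W(V) = 18 (W(V) = 16 + 2*1 = 16 + 2 = 18)
F(z, v) = (24 + v)/z
(-2744 + F(x, W(0))) - 435 = (-2744 + (24 + 18)/53) - 435 = (-2744 + (1/53)*42) - 435 = (-2744 + 42/53) - 435 = -145390/53 - 435 = -168445/53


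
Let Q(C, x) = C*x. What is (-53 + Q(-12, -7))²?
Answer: 961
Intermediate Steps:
(-53 + Q(-12, -7))² = (-53 - 12*(-7))² = (-53 + 84)² = 31² = 961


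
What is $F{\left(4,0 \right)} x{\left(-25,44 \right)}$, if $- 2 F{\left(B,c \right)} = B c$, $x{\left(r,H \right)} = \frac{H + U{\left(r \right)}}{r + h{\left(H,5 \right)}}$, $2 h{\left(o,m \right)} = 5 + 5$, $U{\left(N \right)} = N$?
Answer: $0$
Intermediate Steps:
$h{\left(o,m \right)} = 5$ ($h{\left(o,m \right)} = \frac{5 + 5}{2} = \frac{1}{2} \cdot 10 = 5$)
$x{\left(r,H \right)} = \frac{H + r}{5 + r}$ ($x{\left(r,H \right)} = \frac{H + r}{r + 5} = \frac{H + r}{5 + r}$)
$F{\left(B,c \right)} = - \frac{B c}{2}$
$F{\left(4,0 \right)} x{\left(-25,44 \right)} = \left(- \frac{1}{2}\right) 4 \cdot 0 \frac{44 - 25}{5 - 25} = 0 \frac{1}{-20} \cdot 19 = 0 \left(\left(- \frac{1}{20}\right) 19\right) = 0 \left(- \frac{19}{20}\right) = 0$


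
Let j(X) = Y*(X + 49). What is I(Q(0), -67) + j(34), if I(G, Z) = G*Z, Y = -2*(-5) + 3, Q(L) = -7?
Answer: 1548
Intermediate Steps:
Y = 13 (Y = 10 + 3 = 13)
j(X) = 637 + 13*X (j(X) = 13*(X + 49) = 13*(49 + X) = 637 + 13*X)
I(Q(0), -67) + j(34) = -7*(-67) + (637 + 13*34) = 469 + (637 + 442) = 469 + 1079 = 1548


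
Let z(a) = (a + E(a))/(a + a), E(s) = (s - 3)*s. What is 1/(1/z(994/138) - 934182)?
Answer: -359/335371200 ≈ -1.0705e-6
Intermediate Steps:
E(s) = s*(-3 + s) (E(s) = (-3 + s)*s = s*(-3 + s))
z(a) = (a + a*(-3 + a))/(2*a) (z(a) = (a + a*(-3 + a))/(a + a) = (a + a*(-3 + a))/((2*a)) = (a + a*(-3 + a))*(1/(2*a)) = (a + a*(-3 + a))/(2*a))
1/(1/z(994/138) - 934182) = 1/(1/(-1 + (994/138)/2) - 934182) = 1/(1/(-1 + (994*(1/138))/2) - 934182) = 1/(1/(-1 + (½)*(497/69)) - 934182) = 1/(1/(-1 + 497/138) - 934182) = 1/(1/(359/138) - 934182) = 1/(138/359 - 934182) = 1/(-335371200/359) = -359/335371200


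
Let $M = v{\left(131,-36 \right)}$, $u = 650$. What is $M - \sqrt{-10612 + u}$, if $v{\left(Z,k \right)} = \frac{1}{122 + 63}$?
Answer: $\frac{1}{185} - i \sqrt{9962} \approx 0.0054054 - 99.81 i$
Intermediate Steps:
$v{\left(Z,k \right)} = \frac{1}{185}$
$M = \frac{1}{185} \approx 0.0054054$
$M - \sqrt{-10612 + u} = \frac{1}{185} - \sqrt{-10612 + 650} = \frac{1}{185} - \sqrt{-9962} = \frac{1}{185} - i \sqrt{9962}$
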